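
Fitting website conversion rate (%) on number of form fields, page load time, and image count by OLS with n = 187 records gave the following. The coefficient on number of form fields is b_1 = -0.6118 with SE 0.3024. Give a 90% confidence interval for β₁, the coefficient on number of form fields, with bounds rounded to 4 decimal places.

df = n − k − 1 = 187 − 3 − 1 = 183.
t* = t_{0.05, 183} = 1.653223.
Margin = t* × SE = 1.653223 × 0.3024 = 0.499935.
CI: -0.6118 ± 0.499935 → (-1.1117, -0.1119).
With 90% confidence, each one-unit increase in number of form fields is associated with a change of between -1.1117 and -0.1119 % in website conversion rate, holding the other predictors fixed.

(-1.1117, -0.1119)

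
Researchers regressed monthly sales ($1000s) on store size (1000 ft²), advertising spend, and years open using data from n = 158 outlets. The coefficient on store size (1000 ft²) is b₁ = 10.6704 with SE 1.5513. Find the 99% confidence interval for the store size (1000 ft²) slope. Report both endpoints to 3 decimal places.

df = n − k − 1 = 158 − 3 − 1 = 154.
t* = t_{0.005, 154} = 2.608131.
Margin = t* × SE = 2.608131 × 1.5513 = 4.04599.
CI: 10.6704 ± 4.04599 → (6.624, 14.716).
With 99% confidence, each one-unit increase in store size (1000 ft²) is associated with a change of between 6.624 and 14.716 $1000s in monthly sales, holding the other predictors fixed.

(6.624, 14.716)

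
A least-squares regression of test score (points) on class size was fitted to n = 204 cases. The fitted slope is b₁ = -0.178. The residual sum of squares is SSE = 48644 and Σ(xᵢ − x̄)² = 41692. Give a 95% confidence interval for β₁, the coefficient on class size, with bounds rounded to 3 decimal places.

(-0.328, -0.028)

MSE = SSE/(n − 2) = 48644/202 = 240.812.
SE(b₁) = √(MSE/Sₓₓ) = √(240.812/41692) = 0.0759998.
df = n − 2 = 202.
t* = t_{0.025, 202} = 1.971777.
Margin = t* × SE = 1.971777 × 0.0759998 = 0.14985.
CI: -0.178 ± 0.14985 → (-0.328, -0.028).
With 95% confidence, each one-unit increase in class size is associated with a change of between -0.328 and -0.028 points in test score.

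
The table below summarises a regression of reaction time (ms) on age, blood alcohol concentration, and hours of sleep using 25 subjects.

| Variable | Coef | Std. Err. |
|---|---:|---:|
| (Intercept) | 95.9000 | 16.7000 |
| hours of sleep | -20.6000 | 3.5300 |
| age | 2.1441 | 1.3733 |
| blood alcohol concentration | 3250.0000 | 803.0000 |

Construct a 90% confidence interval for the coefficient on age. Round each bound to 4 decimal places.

Read off: b = 2.1441, SE = 1.3733 for age.
df = n − k − 1 = 25 − 3 − 1 = 21.
t* = t_{0.05, 21} = 1.720743.
Margin = t* × SE = 1.720743 × 1.3733 = 2.363096.
CI: 2.1441 ± 2.363096 → (-0.2190, 4.5072).

(-0.2190, 4.5072)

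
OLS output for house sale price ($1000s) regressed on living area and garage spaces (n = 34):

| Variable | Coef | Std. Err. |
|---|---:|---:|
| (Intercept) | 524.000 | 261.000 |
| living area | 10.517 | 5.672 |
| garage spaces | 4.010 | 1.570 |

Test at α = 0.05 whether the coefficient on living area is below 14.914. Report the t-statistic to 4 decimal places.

t = -0.7752

Read off: b = 10.517, SE = 5.672 for living area.
H₀: β₁ = 14.914 vs H₁: β₁ < 14.914.
t = (10.517 − 14.914) / 5.672 = -0.7752.
df = n − k − 1 = 34 − 2 − 1 = 31.
One-sided p ≈ 0.2220, which is ≥ 0.05, so fail to reject H₀.
The data do not give significant evidence that the true slope on living area is below 14.914 $1000s per unit, holding the other predictors fixed.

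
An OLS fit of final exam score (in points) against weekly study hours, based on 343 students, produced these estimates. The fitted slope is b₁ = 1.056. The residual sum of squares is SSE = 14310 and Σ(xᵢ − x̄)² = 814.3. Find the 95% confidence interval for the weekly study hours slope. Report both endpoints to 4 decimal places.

(0.6095, 1.5025)

MSE = SSE/(n − 2) = 14310/341 = 41.9648.
SE(b₁) = √(MSE/Sₓₓ) = √(41.9648/814.3) = 0.227013.
df = n − 2 = 341.
t* = t_{0.025, 341} = 1.966945.
Margin = t* × SE = 1.966945 × 0.227013 = 0.446522.
CI: 1.056 ± 0.446522 → (0.6095, 1.5025).
With 95% confidence, each one-unit increase in weekly study hours is associated with a change of between 0.6095 and 1.5025 points in final exam score.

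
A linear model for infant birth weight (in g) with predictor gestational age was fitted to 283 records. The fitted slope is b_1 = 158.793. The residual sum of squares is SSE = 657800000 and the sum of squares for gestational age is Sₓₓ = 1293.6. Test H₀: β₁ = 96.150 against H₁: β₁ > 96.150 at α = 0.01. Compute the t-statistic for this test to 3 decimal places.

MSE = SSE/(n − 2) = 657800000/281 = 2.34093e+06.
SE(b_1) = √(MSE/Sₓₓ) = √(2.34093e+06/1293.6) = 42.5396.
t = (158.793 − 96.150) / 42.5396 = 1.473.
df = n − 2 = 281.
One-sided p ≈ 0.0710, which is ≥ 0.01, so fail to reject H₀.
The data do not give significant evidence that the true slope on gestational age exceeds 96.150 g per unit.

t = 1.473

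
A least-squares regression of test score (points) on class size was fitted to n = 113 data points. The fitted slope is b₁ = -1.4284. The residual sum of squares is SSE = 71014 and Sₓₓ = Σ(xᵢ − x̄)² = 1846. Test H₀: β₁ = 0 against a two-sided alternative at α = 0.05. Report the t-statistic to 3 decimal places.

MSE = SSE/(n − 2) = 71014/111 = 639.766.
SE(b₁) = √(MSE/Sₓₓ) = √(639.766/1846) = 0.588701.
t = -1.4284 / 0.588701 = -2.426.
df = n − 2 = 111.
Two-sided p ≈ 0.0169, which is < 0.05, so reject H₀.
There is evidence that class size is associated with test score.

t = -2.426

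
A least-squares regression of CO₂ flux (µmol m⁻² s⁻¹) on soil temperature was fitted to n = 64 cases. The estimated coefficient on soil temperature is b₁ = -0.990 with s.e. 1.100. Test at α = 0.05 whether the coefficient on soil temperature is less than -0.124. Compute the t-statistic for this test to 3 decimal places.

H₀: β₁ = -0.124 vs H₁: β₁ < -0.124.
t = (b₁ − β₁⁰)/SE = (-0.990 − (-0.124)) / 1.100 = -0.787.
df = n − 2 = 64 − 2 = 62.
One-sided p ≈ 0.2171, which is ≥ 0.05, so fail to reject H₀.
The data do not give significant evidence that the true slope on soil temperature is below -0.124 µmol m⁻² s⁻¹ per unit.

t = -0.787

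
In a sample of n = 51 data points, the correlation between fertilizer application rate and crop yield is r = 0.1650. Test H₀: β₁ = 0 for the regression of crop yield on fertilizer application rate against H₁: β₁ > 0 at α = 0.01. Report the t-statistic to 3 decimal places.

t = r·√(n − 2)/√(1 − r²) = 0.1650·√49/√0.972775 = 1.171.
df = n − 2 = 49.
One-sided p ≈ 0.1236, which is ≥ 0.01, so fail to reject H₀.
The data do not give significant evidence of a linear association between fertilizer application rate and crop yield.

t = 1.171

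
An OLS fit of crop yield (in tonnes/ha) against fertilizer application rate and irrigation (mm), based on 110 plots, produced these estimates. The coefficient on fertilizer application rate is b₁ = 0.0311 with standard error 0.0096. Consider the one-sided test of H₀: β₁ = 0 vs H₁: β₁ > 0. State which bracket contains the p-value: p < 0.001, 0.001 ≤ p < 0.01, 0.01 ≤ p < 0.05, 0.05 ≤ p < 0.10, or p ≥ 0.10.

p < 0.001

t = 0.0311 / 0.0096 = 3.240.
df = n − k − 1 = 110 − 2 − 1 = 107.
One-sided p = P(T_{107} > t) ≈ 0.0008.
So p < 0.001.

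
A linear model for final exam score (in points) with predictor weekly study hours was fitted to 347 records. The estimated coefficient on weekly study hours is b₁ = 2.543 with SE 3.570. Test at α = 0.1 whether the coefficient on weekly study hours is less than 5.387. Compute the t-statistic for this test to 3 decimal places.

H₀: β₁ = 5.387 vs H₁: β₁ < 5.387.
t = (b₁ − β₁⁰)/SE = (2.543 − 5.387) / 3.570 = -0.797.
df = n − 2 = 347 − 2 = 345.
One-sided p ≈ 0.2131, which is ≥ 0.1, so fail to reject H₀.
The data do not give significant evidence that the true slope on weekly study hours is below 5.387 points per unit.

t = -0.797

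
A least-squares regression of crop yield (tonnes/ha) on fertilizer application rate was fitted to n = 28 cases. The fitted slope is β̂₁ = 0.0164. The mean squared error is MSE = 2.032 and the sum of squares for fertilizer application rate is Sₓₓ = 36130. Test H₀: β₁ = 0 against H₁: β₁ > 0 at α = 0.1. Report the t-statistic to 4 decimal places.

SE(β̂₁) = √(MSE/Sₓₓ) = √(2.032/36130) = 0.00749942.
t = 0.0164 / 0.00749942 = 2.1868.
df = n − 2 = 26.
One-sided p ≈ 0.0190, which is < 0.1, so reject H₀.
There is evidence that the true slope on fertilizer application rate is positive.

t = 2.1868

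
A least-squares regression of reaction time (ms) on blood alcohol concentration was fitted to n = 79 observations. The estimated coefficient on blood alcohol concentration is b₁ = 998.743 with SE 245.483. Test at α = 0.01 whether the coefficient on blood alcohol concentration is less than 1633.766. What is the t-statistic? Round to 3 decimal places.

t = -2.587

H₀: β₁ = 1633.766 vs H₁: β₁ < 1633.766.
t = (b₁ − β₁⁰)/SE = (998.743 − 1633.766) / 245.483 = -2.587.
df = n − 2 = 79 − 2 = 77.
One-sided p ≈ 0.0058, which is < 0.01, so reject H₀.
There is evidence that the true slope on blood alcohol concentration is below 1633.766 ms per unit.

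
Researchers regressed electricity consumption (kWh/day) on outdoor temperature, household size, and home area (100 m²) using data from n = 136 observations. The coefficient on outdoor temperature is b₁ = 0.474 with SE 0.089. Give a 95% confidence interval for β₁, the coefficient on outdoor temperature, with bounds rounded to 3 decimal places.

df = n − k − 1 = 136 − 3 − 1 = 132.
t* = t_{0.025, 132} = 1.978099.
Margin = t* × SE = 1.978099 × 0.089 = 0.17605.
CI: 0.474 ± 0.17605 → (0.298, 0.650).
With 95% confidence, each one-unit increase in outdoor temperature is associated with a change of between 0.298 and 0.650 kWh/day in electricity consumption, holding the other predictors fixed.

(0.298, 0.650)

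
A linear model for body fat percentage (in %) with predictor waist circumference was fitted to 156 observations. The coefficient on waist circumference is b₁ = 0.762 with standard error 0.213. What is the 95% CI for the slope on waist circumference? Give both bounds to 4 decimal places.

df = n − 2 = 156 − 2 = 154.
t* = t_{0.025, 154} = 1.975488.
Margin = t* × SE = 1.975488 × 0.213 = 0.420779.
CI: 0.762 ± 0.420779 → (0.3412, 1.1828).
With 95% confidence, each one-unit increase in waist circumference is associated with a change of between 0.3412 and 1.1828 % in body fat percentage.

(0.3412, 1.1828)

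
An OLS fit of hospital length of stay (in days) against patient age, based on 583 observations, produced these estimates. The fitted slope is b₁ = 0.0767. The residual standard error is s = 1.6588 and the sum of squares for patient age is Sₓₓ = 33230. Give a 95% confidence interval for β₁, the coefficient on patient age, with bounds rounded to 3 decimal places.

(0.059, 0.095)

SE(b₁) = s/√Sₓₓ = 1.6588/√33230 = 0.00909974.
df = n − 2 = 581.
t* = t_{0.025, 581} = 1.964055.
Margin = t* × SE = 1.964055 × 0.00909974 = 0.01787.
CI: 0.0767 ± 0.01787 → (0.059, 0.095).
With 95% confidence, each one-unit increase in patient age is associated with a change of between 0.059 and 0.095 days in hospital length of stay.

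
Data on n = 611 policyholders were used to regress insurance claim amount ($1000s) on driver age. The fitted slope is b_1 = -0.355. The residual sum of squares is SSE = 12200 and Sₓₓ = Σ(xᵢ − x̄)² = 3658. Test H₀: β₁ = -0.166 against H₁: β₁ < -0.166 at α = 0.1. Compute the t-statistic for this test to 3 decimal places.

t = -2.554

MSE = SSE/(n − 2) = 12200/609 = 20.0328.
SE(b_1) = √(MSE/Sₓₓ) = √(20.0328/3658) = 0.074003.
t = (-0.355 − (-0.166)) / 0.074003 = -2.554.
df = n − 2 = 609.
One-sided p ≈ 0.0054, which is < 0.1, so reject H₀.
There is evidence that the true slope on driver age is below -0.166 $1000s per unit.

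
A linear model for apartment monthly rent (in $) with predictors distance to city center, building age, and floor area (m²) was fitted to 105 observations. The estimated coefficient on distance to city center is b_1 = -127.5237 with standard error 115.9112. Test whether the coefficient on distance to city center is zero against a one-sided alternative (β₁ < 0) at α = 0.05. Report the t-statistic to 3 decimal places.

H₀: β₁ = 0 vs H₁: β₁ < 0.
t = (b_1 − β₁⁰)/SE = -127.5237 / 115.9112 = -1.100.
df = n − k − 1 = 105 − 3 − 1 = 101.
One-sided p ≈ 0.1369, which is ≥ 0.05, so fail to reject H₀.
The data do not give significant evidence that the true slope on distance to city center is negative, holding the other predictors fixed.

t = -1.100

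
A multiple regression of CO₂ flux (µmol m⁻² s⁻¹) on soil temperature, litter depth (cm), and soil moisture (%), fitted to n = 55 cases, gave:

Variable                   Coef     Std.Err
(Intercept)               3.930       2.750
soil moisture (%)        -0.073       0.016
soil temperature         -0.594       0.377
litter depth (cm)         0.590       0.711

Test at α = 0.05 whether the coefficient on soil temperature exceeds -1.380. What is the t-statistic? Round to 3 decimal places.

Read off: b = -0.594, SE = 0.377 for soil temperature.
H₀: β₁ = -1.380 vs H₁: β₁ > -1.380.
t = (-0.594 − (-1.380)) / 0.377 = 2.085.
df = n − k − 1 = 55 − 3 − 1 = 51.
One-sided p ≈ 0.0211, which is < 0.05, so reject H₀.
There is evidence that the true slope on soil temperature exceeds -1.380 µmol m⁻² s⁻¹ per unit, holding the other predictors fixed.

t = 2.085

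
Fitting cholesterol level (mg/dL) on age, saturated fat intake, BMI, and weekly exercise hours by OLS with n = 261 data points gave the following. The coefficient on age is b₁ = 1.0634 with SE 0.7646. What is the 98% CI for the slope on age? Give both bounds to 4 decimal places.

(-0.7265, 2.8533)

df = n − k − 1 = 261 − 4 − 1 = 256.
t* = t_{0.01, 256} = 2.341002.
Margin = t* × SE = 2.341002 × 0.7646 = 1.789930.
CI: 1.0634 ± 1.789930 → (-0.7265, 2.8533).
With 98% confidence, each one-unit increase in age is associated with a change of between -0.7265 and 2.8533 mg/dL in cholesterol level, holding the other predictors fixed.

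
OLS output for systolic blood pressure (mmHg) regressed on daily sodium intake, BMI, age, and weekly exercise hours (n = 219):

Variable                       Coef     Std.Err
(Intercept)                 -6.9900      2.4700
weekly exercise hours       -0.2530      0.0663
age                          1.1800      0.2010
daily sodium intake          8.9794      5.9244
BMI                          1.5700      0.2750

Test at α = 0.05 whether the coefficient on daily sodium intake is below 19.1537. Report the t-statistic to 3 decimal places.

Read off: b = 8.9794, SE = 5.9244 for daily sodium intake.
H₀: β₁ = 19.1537 vs H₁: β₁ < 19.1537.
t = (8.9794 − 19.1537) / 5.9244 = -1.717.
df = n − k − 1 = 219 − 4 − 1 = 214.
One-sided p ≈ 0.0437, which is < 0.05, so reject H₀.
There is evidence that the true slope on daily sodium intake is below 19.1537 mmHg per unit, holding the other predictors fixed.

t = -1.717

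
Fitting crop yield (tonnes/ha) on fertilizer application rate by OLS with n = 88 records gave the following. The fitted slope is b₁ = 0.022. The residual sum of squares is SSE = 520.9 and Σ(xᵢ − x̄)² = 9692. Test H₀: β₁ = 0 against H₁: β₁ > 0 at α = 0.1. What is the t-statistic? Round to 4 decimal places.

t = 0.8800

MSE = SSE/(n − 2) = 520.9/86 = 6.05698.
SE(b₁) = √(MSE/Sₓₓ) = √(6.05698/9692) = 0.0249989.
t = 0.022 / 0.0249989 = 0.8800.
df = n − 2 = 86.
One-sided p ≈ 0.1906, which is ≥ 0.1, so fail to reject H₀.
The data do not give significant evidence that the true slope on fertilizer application rate is positive.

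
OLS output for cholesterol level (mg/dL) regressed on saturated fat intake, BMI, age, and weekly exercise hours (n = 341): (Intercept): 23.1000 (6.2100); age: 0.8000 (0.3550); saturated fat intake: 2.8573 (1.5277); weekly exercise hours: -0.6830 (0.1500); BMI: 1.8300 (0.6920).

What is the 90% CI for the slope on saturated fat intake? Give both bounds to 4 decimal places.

Read off: b = 2.8573, SE = 1.5277 for saturated fat intake.
df = n − k − 1 = 341 − 4 − 1 = 336.
t* = t_{0.05, 336} = 1.649401.
Margin = t* × SE = 1.649401 × 1.5277 = 2.519790.
CI: 2.8573 ± 2.519790 → (0.3375, 5.3771).

(0.3375, 5.3771)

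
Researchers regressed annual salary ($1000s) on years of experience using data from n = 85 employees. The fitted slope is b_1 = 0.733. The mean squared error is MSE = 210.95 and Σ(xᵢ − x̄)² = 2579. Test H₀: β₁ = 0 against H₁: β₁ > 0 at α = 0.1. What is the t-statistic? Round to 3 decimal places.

SE(b_1) = √(MSE/Sₓₓ) = √(210.95/2579) = 0.285999.
t = 0.733 / 0.285999 = 2.563.
df = n − 2 = 83.
One-sided p ≈ 0.0061, which is < 0.1, so reject H₀.
There is evidence that the true slope on years of experience is positive.

t = 2.563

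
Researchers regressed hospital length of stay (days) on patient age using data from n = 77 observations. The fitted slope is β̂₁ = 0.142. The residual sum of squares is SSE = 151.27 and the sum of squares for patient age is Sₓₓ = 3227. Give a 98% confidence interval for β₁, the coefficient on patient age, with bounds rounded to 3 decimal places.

MSE = SSE/(n − 2) = 151.27/75 = 2.01693.
SE(β̂₁) = √(MSE/Sₓₓ) = √(2.01693/3227) = 0.0250004.
df = n − 2 = 75.
t* = t_{0.01, 75} = 2.377102.
Margin = t* × SE = 2.377102 × 0.0250004 = 0.05943.
CI: 0.142 ± 0.05943 → (0.083, 0.201).
With 98% confidence, each one-unit increase in patient age is associated with a change of between 0.083 and 0.201 days in hospital length of stay.

(0.083, 0.201)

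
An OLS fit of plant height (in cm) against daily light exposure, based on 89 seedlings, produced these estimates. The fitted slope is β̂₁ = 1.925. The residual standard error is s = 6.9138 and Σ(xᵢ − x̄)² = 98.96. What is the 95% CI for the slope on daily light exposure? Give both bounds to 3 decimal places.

SE(β̂₁) = s/√Sₓₓ = 6.9138/√98.96 = 0.695003.
df = n − 2 = 87.
t* = t_{0.025, 87} = 1.987608.
Margin = t* × SE = 1.987608 × 0.695003 = 1.38139.
CI: 1.925 ± 1.38139 → (0.544, 3.306).
With 95% confidence, each one-unit increase in daily light exposure is associated with a change of between 0.544 and 3.306 cm in plant height.

(0.544, 3.306)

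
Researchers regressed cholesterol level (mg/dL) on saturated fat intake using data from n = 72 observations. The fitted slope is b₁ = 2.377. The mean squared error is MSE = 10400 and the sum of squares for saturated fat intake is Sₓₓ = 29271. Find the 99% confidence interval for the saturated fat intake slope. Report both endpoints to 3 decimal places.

SE(b₁) = √(MSE/Sₓₓ) = √(10400/29271) = 0.596071.
df = n − 2 = 70.
t* = t_{0.005, 70} = 2.647905.
Margin = t* × SE = 2.647905 × 0.596071 = 1.57834.
CI: 2.377 ± 1.57834 → (0.799, 3.955).
With 99% confidence, each one-unit increase in saturated fat intake is associated with a change of between 0.799 and 3.955 mg/dL in cholesterol level.

(0.799, 3.955)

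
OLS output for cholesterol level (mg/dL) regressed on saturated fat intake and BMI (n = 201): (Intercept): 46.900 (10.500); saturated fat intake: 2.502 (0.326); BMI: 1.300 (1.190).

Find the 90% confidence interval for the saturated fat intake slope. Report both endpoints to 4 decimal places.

(1.9633, 3.0407)

Read off: b = 2.502, SE = 0.326 for saturated fat intake.
df = n − k − 1 = 201 − 2 − 1 = 198.
t* = t_{0.05, 198} = 1.652586.
Margin = t* × SE = 1.652586 × 0.326 = 0.538743.
CI: 2.502 ± 0.538743 → (1.9633, 3.0407).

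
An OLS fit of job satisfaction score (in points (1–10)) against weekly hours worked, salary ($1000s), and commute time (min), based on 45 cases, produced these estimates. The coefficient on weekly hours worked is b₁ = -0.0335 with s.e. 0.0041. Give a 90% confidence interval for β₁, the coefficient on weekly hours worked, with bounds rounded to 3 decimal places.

(-0.040, -0.027)

df = n − k − 1 = 45 − 3 − 1 = 41.
t* = t_{0.05, 41} = 1.682878.
Margin = t* × SE = 1.682878 × 0.0041 = 0.00690.
CI: -0.0335 ± 0.00690 → (-0.040, -0.027).
With 90% confidence, each one-unit increase in weekly hours worked is associated with a change of between -0.040 and -0.027 points (1–10) in job satisfaction score, holding the other predictors fixed.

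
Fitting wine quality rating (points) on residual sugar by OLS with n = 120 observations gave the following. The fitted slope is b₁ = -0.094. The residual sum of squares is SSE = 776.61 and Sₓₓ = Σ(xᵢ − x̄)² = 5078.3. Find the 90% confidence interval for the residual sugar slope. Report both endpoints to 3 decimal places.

MSE = SSE/(n − 2) = 776.61/118 = 6.58144.
SE(b₁) = √(MSE/Sₓₓ) = √(6.58144/5078.3) = 0.0359999.
df = n − 2 = 118.
t* = t_{0.05, 118} = 1.65787.
Margin = t* × SE = 1.65787 × 0.0359999 = 0.05968.
CI: -0.094 ± 0.05968 → (-0.154, -0.034).
With 90% confidence, each one-unit increase in residual sugar is associated with a change of between -0.154 and -0.034 points in wine quality rating.

(-0.154, -0.034)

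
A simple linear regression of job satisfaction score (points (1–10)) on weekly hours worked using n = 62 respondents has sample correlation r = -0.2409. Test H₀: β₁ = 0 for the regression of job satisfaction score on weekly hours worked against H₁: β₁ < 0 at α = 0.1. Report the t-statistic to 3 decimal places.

t = -1.923

t = r·√(n − 2)/√(1 − r²) = -0.2409·√60/√0.941967 = -1.923.
df = n − 2 = 60.
One-sided p ≈ 0.0296, which is < 0.1, so reject H₀.
There is evidence of a linear association between weekly hours worked and job satisfaction score.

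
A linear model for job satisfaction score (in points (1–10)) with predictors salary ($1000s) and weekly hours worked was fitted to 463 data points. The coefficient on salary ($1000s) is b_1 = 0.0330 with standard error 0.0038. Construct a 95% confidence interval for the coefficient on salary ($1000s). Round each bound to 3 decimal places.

(0.026, 0.040)

df = n − k − 1 = 463 − 2 − 1 = 460.
t* = t_{0.025, 460} = 1.965134.
Margin = t* × SE = 1.965134 × 0.0038 = 0.00747.
CI: 0.0330 ± 0.00747 → (0.026, 0.040).
With 95% confidence, each one-unit increase in salary ($1000s) is associated with a change of between 0.026 and 0.040 points (1–10) in job satisfaction score, holding the other predictors fixed.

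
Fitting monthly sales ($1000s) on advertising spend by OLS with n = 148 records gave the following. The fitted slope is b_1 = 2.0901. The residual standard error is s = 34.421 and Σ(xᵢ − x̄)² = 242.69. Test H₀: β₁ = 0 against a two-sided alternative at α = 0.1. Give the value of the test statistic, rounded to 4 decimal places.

t = 0.9460

SE(b_1) = s/√Sₓₓ = 34.421/√242.69 = 2.20952.
t = 2.0901 / 2.20952 = 0.9460.
df = n − 2 = 146.
Two-sided p ≈ 0.3457, which is ≥ 0.1, so fail to reject H₀.
The data do not give significant evidence of an association between advertising spend and monthly sales.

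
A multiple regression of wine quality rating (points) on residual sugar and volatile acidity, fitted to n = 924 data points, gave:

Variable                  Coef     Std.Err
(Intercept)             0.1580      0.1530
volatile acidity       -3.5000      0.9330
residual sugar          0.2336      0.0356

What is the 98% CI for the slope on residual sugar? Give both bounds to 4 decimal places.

(0.1506, 0.3166)

Read off: b = 0.2336, SE = 0.0356 for residual sugar.
df = n − k − 1 = 924 − 2 − 1 = 921.
t* = t_{0.01, 921} = 2.330404.
Margin = t* × SE = 2.330404 × 0.0356 = 0.082962.
CI: 0.2336 ± 0.082962 → (0.1506, 0.3166).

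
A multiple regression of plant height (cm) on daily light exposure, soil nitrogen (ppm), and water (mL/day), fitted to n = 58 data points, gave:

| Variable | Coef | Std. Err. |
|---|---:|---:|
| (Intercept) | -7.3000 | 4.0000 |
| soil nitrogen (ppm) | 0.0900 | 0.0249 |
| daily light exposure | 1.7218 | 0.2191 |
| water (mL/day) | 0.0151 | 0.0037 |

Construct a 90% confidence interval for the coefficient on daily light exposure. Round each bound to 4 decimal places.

(1.3551, 2.0885)

Read off: b = 1.7218, SE = 0.2191 for daily light exposure.
df = n − k − 1 = 58 − 3 − 1 = 54.
t* = t_{0.05, 54} = 1.673565.
Margin = t* × SE = 1.673565 × 0.2191 = 0.366678.
CI: 1.7218 ± 0.366678 → (1.3551, 2.0885).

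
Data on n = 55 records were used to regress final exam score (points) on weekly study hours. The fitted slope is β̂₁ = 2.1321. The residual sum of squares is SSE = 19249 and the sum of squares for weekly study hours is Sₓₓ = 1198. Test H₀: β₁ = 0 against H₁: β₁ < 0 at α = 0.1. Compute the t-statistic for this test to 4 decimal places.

t = 3.8723

MSE = SSE/(n − 2) = 19249/53 = 363.189.
SE(β̂₁) = √(MSE/Sₓₓ) = √(363.189/1198) = 0.550602.
t = 2.1321 / 0.550602 = 3.8723.
df = n − 2 = 53.
One-sided p ≈ 0.9999, which is ≥ 0.1, so fail to reject H₀.
The data do not give significant evidence that the true slope on weekly study hours is negative.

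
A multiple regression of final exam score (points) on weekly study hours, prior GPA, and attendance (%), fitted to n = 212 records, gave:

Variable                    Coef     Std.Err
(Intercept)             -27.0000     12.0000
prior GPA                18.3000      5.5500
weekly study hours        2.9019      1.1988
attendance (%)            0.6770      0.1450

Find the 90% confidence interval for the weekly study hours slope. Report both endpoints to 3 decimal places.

(0.921, 4.883)

Read off: b = 2.9019, SE = 1.1988 for weekly study hours.
df = n − k − 1 = 212 − 3 − 1 = 208.
t* = t_{0.05, 208} = 1.652212.
Margin = t* × SE = 1.652212 × 1.1988 = 1.98067.
CI: 2.9019 ± 1.98067 → (0.921, 4.883).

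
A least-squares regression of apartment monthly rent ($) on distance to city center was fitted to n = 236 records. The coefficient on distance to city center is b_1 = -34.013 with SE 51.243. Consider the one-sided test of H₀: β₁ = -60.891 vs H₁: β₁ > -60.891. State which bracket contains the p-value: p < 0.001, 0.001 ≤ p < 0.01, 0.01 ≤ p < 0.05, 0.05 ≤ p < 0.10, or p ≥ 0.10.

t = (-34.013 − (-60.891)) / 51.243 = 0.525.
df = n − 2 = 236 − 2 = 234.
One-sided p = P(T_{234} > t) ≈ 0.3002.
So p ≥ 0.10.

p ≥ 0.10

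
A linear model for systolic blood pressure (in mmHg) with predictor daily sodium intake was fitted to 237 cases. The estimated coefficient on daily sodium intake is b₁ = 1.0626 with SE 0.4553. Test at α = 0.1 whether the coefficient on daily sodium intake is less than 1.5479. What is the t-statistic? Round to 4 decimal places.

t = -1.0659

H₀: β₁ = 1.5479 vs H₁: β₁ < 1.5479.
t = (b₁ − β₁⁰)/SE = (1.0626 − 1.5479) / 0.4553 = -1.0659.
df = n − 2 = 237 − 2 = 235.
One-sided p ≈ 0.1438, which is ≥ 0.1, so fail to reject H₀.
The data do not give significant evidence that the true slope on daily sodium intake is below 1.5479 mmHg per unit.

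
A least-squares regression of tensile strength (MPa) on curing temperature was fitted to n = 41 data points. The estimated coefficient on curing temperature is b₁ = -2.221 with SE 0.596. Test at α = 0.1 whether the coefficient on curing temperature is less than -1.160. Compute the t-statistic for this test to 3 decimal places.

H₀: β₁ = -1.160 vs H₁: β₁ < -1.160.
t = (b₁ − β₁⁰)/SE = (-2.221 − (-1.160)) / 0.596 = -1.780.
df = n − 2 = 41 − 2 = 39.
One-sided p ≈ 0.0414, which is < 0.1, so reject H₀.
There is evidence that the true slope on curing temperature is below -1.160 MPa per unit.

t = -1.780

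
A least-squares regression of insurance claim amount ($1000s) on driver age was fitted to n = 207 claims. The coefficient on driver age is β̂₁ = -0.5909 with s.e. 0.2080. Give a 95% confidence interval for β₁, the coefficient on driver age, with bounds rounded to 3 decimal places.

(-1.001, -0.181)

df = n − 2 = 207 − 2 = 205.
t* = t_{0.025, 205} = 1.971603.
Margin = t* × SE = 1.971603 × 0.2080 = 0.41009.
CI: -0.5909 ± 0.41009 → (-1.001, -0.181).
With 95% confidence, each one-unit increase in driver age is associated with a change of between -1.001 and -0.181 $1000s in insurance claim amount.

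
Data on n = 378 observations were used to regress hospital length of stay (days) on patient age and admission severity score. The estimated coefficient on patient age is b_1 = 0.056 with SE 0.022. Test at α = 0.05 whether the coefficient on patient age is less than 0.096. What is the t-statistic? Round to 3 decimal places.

t = -1.818

H₀: β₁ = 0.096 vs H₁: β₁ < 0.096.
t = (b_1 − β₁⁰)/SE = (0.056 − 0.096) / 0.022 = -1.818.
df = n − k − 1 = 378 − 2 − 1 = 375.
One-sided p ≈ 0.0349, which is < 0.05, so reject H₀.
There is evidence that the true slope on patient age is below 0.096 days per unit, holding the other predictors fixed.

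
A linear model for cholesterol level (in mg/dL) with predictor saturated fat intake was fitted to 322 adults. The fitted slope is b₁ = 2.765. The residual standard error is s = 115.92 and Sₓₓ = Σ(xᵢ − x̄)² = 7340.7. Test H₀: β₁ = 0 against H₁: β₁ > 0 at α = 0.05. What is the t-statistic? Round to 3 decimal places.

SE(b₁) = s/√Sₓₓ = 115.92/√7340.7 = 1.35297.
t = 2.765 / 1.35297 = 2.044.
df = n − 2 = 320.
One-sided p ≈ 0.0209, which is < 0.05, so reject H₀.
There is evidence that the true slope on saturated fat intake is positive.

t = 2.044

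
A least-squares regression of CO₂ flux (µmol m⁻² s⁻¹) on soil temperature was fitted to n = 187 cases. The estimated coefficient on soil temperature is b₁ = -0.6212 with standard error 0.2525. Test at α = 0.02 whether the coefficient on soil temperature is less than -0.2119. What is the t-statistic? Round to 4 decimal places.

t = -1.6210

H₀: β₁ = -0.2119 vs H₁: β₁ < -0.2119.
t = (b₁ − β₁⁰)/SE = (-0.6212 − (-0.2119)) / 0.2525 = -1.6210.
df = n − 2 = 187 − 2 = 185.
One-sided p ≈ 0.0534, which is ≥ 0.02, so fail to reject H₀.
The data do not give significant evidence that the true slope on soil temperature is below -0.2119 µmol m⁻² s⁻¹ per unit.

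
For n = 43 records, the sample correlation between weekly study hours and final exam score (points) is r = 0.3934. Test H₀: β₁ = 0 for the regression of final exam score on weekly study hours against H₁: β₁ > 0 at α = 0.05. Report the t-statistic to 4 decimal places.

t = r·√(n − 2)/√(1 − r²) = 0.3934·√41/√0.845236 = 2.7399.
df = n − 2 = 41.
One-sided p ≈ 0.0045, which is < 0.05, so reject H₀.
There is evidence of a linear association between weekly study hours and final exam score.

t = 2.7399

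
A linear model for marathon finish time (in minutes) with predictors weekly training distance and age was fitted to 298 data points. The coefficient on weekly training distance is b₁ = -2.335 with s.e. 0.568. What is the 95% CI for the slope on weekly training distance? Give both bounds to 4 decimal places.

(-3.4528, -1.2172)

df = n − k − 1 = 298 − 2 − 1 = 295.
t* = t_{0.025, 295} = 1.968038.
Margin = t* × SE = 1.968038 × 0.568 = 1.117846.
CI: -2.335 ± 1.117846 → (-3.4528, -1.2172).
With 95% confidence, each one-unit increase in weekly training distance is associated with a change of between -3.4528 and -1.2172 minutes in marathon finish time, holding the other predictors fixed.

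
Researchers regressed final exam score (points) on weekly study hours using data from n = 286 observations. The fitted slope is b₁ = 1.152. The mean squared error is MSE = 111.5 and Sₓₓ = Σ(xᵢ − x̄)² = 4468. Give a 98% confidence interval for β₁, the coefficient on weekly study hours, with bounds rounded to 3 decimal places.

(0.782, 1.522)

SE(b₁) = √(MSE/Sₓₓ) = √(111.5/4468) = 0.157972.
df = n − 2 = 284.
t* = t_{0.01, 284} = 2.33955.
Margin = t* × SE = 2.33955 × 0.157972 = 0.36958.
CI: 1.152 ± 0.36958 → (0.782, 1.522).
With 98% confidence, each one-unit increase in weekly study hours is associated with a change of between 0.782 and 1.522 points in final exam score.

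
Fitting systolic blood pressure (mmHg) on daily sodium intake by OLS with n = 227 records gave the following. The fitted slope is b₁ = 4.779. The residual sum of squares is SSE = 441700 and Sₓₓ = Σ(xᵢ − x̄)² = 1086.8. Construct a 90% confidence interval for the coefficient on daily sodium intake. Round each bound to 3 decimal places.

MSE = SSE/(n − 2) = 441700/225 = 1963.11.
SE(b₁) = √(MSE/Sₓₓ) = √(1963.11/1086.8) = 1.34399.
df = n − 2 = 225.
t* = t_{0.05, 225} = 1.651654.
Margin = t* × SE = 1.651654 × 1.34399 = 2.21981.
CI: 4.779 ± 2.21981 → (2.559, 6.999).
With 90% confidence, each one-unit increase in daily sodium intake is associated with a change of between 2.559 and 6.999 mmHg in systolic blood pressure.

(2.559, 6.999)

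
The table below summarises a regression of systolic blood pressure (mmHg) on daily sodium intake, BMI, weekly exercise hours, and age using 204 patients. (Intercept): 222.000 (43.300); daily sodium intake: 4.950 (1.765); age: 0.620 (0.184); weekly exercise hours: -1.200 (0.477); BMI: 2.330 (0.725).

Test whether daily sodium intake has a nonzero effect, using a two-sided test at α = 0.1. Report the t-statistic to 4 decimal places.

t = 2.8045

Read off: b = 4.950, SE = 1.765 for daily sodium intake.
H₀: β₁ = 0 vs H₁: β₁ ≠ 0.
t = 4.950 / 1.765 = 2.8045.
df = n − k − 1 = 204 − 4 − 1 = 199.
Two-sided p ≈ 0.0055, which is < 0.1, so reject H₀.
There is evidence that daily sodium intake is associated with systolic blood pressure, holding the other predictors fixed.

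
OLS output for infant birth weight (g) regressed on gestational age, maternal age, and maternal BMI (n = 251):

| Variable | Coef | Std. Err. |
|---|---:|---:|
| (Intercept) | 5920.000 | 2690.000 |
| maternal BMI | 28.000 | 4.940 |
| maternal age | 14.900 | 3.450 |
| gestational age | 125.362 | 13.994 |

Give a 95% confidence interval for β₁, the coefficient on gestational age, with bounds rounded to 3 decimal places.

(97.799, 152.925)

Read off: b = 125.362, SE = 13.994 for gestational age.
df = n − k − 1 = 251 − 3 − 1 = 247.
t* = t_{0.025, 247} = 1.969615.
Margin = t* × SE = 1.969615 × 13.994 = 27.56279.
CI: 125.362 ± 27.56279 → (97.799, 152.925).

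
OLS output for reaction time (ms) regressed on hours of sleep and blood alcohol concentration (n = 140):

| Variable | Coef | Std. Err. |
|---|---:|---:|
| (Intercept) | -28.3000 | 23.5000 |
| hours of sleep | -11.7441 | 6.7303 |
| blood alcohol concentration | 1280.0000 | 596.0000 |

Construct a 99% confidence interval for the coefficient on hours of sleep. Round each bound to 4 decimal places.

Read off: b = -11.7441, SE = 6.7303 for hours of sleep.
df = n − k − 1 = 140 − 2 − 1 = 137.
t* = t_{0.005, 137} = 2.612192.
Margin = t* × SE = 2.612192 × 6.7303 = 17.580836.
CI: -11.7441 ± 17.580836 → (-29.3249, 5.8367).

(-29.3249, 5.8367)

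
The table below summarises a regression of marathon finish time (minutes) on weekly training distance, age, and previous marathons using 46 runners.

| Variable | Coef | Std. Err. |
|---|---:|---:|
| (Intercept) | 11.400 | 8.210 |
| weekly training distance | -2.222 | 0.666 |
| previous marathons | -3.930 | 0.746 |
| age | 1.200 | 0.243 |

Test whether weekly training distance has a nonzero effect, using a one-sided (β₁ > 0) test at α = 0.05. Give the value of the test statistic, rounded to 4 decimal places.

Read off: b = -2.222, SE = 0.666 for weekly training distance.
H₀: β₁ = 0 vs H₁: β₁ > 0.
t = -2.222 / 0.666 = -3.3363.
df = n − k − 1 = 46 − 3 − 1 = 42.
One-sided p ≈ 0.9991, which is ≥ 0.05, so fail to reject H₀.
The data do not give significant evidence that the true slope on weekly training distance is positive, holding the other predictors fixed.

t = -3.3363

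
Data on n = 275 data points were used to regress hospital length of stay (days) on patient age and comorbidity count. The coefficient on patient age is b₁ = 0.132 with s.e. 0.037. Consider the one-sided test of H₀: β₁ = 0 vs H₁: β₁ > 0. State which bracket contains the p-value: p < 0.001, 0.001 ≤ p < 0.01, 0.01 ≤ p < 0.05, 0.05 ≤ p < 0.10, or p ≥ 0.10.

p < 0.001

t = 0.132 / 0.037 = 3.568.
df = n − k − 1 = 275 − 2 − 1 = 272.
One-sided p = P(T_{272} > t) ≈ 0.0002.
So p < 0.001.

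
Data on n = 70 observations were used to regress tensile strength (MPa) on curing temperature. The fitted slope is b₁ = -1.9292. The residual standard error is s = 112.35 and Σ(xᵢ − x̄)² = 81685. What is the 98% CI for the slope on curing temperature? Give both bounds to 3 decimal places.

SE(b₁) = s/√Sₓₓ = 112.35/√81685 = 0.393099.
df = n − 2 = 68.
t* = t_{0.01, 68} = 2.382446.
Margin = t* × SE = 2.382446 × 0.393099 = 0.93654.
CI: -1.9292 ± 0.93654 → (-2.866, -0.993).
With 98% confidence, each one-unit increase in curing temperature is associated with a change of between -2.866 and -0.993 MPa in tensile strength.

(-2.866, -0.993)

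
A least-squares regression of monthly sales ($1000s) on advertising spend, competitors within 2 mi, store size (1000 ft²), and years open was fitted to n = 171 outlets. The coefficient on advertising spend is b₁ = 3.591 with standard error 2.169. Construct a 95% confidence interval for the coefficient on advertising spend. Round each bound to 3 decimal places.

df = n − k − 1 = 171 − 4 − 1 = 166.
t* = t_{0.025, 166} = 1.974358.
Margin = t* × SE = 1.974358 × 2.169 = 4.28238.
CI: 3.591 ± 4.28238 → (-0.691, 7.873).
With 95% confidence, each one-unit increase in advertising spend is associated with a change of between -0.691 and 7.873 $1000s in monthly sales, holding the other predictors fixed.

(-0.691, 7.873)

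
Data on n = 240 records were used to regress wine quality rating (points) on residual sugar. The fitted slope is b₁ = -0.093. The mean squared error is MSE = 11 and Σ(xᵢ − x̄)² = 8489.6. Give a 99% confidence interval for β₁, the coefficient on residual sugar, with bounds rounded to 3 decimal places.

SE(b₁) = √(MSE/Sₓₓ) = √(11/8489.6) = 0.0359959.
df = n − 2 = 238.
t* = t_{0.005, 238} = 2.596644.
Margin = t* × SE = 2.596644 × 0.0359959 = 0.09347.
CI: -0.093 ± 0.09347 → (-0.186, 0.000).
With 99% confidence, each one-unit increase in residual sugar is associated with a change of between -0.186 and 0.000 points in wine quality rating.

(-0.186, 0.000)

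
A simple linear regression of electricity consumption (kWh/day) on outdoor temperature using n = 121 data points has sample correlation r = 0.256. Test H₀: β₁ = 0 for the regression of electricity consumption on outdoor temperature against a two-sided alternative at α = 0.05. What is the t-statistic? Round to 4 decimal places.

t = r·√(n − 2)/√(1 − r²) = 0.256·√119/√0.934464 = 2.8889.
df = n − 2 = 119.
Two-sided p ≈ 0.0046, which is < 0.05, so reject H₀.
There is evidence of a linear association between outdoor temperature and electricity consumption.

t = 2.8889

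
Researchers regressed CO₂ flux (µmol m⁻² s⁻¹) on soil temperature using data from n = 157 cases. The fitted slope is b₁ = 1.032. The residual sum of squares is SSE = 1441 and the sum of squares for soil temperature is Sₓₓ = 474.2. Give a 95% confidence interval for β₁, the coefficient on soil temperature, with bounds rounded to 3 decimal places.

MSE = SSE/(n − 2) = 1441/155 = 9.29677.
SE(b₁) = √(MSE/Sₓₓ) = √(9.29677/474.2) = 0.140018.
df = n − 2 = 155.
t* = t_{0.025, 155} = 1.975387.
Margin = t* × SE = 1.975387 × 0.140018 = 0.27659.
CI: 1.032 ± 0.27659 → (0.755, 1.309).
With 95% confidence, each one-unit increase in soil temperature is associated with a change of between 0.755 and 1.309 µmol m⁻² s⁻¹ in CO₂ flux.

(0.755, 1.309)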